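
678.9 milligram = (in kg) 0.0006789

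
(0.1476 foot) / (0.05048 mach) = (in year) 8.3e-11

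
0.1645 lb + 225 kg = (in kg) 225.1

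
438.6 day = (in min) 6.316e+05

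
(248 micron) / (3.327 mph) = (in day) 1.93e-09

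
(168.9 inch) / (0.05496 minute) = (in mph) 2.91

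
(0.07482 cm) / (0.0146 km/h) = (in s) 0.1845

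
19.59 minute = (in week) 0.001943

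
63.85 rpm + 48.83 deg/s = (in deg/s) 431.9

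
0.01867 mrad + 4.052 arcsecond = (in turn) 6.098e-06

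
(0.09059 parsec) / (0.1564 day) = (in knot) 4.021e+11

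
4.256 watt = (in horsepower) 0.005707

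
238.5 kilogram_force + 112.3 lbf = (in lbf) 638.1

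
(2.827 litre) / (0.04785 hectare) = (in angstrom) 5.908e+04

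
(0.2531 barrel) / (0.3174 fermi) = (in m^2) 1.268e+14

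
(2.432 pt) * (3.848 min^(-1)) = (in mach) 1.616e-07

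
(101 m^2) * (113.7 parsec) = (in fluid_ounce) 1.198e+25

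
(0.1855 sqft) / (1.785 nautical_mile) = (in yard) 5.701e-06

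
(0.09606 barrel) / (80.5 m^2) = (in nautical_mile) 1.024e-07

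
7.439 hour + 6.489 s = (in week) 0.04429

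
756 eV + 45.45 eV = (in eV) 801.4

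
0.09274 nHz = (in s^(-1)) 9.274e-11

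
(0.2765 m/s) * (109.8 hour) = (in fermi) 1.093e+20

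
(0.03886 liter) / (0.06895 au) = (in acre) 9.309e-19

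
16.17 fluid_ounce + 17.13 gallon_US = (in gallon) 17.26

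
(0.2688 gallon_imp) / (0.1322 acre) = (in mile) 1.419e-09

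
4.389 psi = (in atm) 0.2987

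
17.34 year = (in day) 6329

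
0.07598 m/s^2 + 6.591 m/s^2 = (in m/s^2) 6.667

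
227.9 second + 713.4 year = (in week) 3.72e+04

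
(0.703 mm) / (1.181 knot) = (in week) 1.913e-09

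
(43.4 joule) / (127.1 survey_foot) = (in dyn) 1.12e+05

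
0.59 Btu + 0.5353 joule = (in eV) 3.889e+21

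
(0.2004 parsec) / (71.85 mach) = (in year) 8015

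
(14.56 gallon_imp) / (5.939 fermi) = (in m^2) 1.115e+13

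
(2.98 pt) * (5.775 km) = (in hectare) 0.0006071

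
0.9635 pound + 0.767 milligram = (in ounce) 15.42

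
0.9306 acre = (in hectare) 0.3766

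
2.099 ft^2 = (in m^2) 0.195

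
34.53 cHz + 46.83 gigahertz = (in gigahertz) 46.83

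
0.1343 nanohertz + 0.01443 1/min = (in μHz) 240.5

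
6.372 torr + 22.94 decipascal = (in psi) 0.1235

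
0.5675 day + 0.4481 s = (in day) 0.5675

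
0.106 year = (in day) 38.69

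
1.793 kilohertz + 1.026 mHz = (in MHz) 0.001793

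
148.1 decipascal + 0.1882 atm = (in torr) 143.1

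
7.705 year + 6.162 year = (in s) 4.373e+08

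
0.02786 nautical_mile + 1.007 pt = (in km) 0.0516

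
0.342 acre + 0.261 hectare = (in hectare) 0.3994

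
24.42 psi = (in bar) 1.684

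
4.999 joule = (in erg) 4.999e+07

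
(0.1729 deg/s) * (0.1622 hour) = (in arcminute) 6058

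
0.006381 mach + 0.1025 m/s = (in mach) 0.006682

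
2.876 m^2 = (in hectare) 0.0002876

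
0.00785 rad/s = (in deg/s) 0.4498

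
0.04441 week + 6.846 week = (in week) 6.89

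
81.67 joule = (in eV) 5.097e+20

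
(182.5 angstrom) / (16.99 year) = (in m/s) 3.406e-17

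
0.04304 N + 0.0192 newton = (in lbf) 0.01399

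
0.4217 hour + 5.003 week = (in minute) 5.046e+04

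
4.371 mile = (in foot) 2.308e+04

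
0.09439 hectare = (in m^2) 943.9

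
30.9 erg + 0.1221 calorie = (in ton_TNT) 1.221e-10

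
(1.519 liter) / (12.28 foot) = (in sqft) 0.004368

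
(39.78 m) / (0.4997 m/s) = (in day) 0.0009214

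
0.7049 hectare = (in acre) 1.742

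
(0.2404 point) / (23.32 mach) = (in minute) 1.78e-10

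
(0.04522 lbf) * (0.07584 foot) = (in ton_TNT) 1.111e-12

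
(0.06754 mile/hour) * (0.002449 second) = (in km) 7.394e-08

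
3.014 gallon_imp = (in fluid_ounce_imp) 482.2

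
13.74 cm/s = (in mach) 0.0004035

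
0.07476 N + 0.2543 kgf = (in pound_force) 0.5774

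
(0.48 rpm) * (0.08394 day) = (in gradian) 2.321e+04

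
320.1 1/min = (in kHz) 0.005335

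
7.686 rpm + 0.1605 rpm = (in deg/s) 47.08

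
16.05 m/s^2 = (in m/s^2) 16.05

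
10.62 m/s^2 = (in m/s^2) 10.62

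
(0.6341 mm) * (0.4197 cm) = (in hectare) 2.661e-10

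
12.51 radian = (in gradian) 796.4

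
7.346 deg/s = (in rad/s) 0.1282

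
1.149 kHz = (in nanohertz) 1.149e+12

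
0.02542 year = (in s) 8.016e+05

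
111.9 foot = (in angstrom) 3.411e+11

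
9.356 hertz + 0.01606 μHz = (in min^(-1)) 561.4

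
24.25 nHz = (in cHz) 2.425e-06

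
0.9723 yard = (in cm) 88.91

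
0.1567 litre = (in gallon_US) 0.0414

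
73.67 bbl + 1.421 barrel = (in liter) 1.194e+04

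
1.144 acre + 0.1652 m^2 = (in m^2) 4630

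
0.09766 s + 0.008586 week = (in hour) 1.442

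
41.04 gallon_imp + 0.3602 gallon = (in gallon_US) 49.65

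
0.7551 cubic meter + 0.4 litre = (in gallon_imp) 166.2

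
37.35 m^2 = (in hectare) 0.003735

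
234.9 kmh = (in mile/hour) 146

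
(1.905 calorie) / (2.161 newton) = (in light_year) 3.899e-16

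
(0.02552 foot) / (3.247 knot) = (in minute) 7.761e-05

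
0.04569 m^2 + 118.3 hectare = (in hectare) 118.3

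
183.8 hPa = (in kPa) 18.38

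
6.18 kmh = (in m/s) 1.717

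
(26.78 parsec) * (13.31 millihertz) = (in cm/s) 1.1e+18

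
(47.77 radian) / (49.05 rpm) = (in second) 9.3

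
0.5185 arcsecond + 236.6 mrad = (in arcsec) 4.88e+04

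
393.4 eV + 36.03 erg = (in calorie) 8.611e-07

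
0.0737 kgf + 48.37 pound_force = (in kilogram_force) 22.01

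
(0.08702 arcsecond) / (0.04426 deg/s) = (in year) 1.732e-11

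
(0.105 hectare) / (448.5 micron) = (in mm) 2.341e+09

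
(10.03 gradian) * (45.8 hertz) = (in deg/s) 413.4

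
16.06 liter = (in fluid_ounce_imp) 565.2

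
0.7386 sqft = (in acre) 1.696e-05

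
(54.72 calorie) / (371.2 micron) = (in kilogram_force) 6.289e+04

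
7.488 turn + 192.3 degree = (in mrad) 5.04e+04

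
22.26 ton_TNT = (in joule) 9.314e+10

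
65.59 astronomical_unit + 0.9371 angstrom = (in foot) 3.219e+13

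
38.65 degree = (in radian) 0.6746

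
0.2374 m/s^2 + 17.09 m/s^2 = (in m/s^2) 17.33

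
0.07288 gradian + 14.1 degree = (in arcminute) 849.9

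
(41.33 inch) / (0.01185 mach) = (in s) 0.2602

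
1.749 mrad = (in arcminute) 6.013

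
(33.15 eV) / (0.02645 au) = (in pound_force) 3.018e-28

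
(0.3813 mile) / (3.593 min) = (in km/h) 10.25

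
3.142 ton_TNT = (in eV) 8.205e+28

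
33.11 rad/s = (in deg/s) 1897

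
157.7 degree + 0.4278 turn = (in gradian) 346.3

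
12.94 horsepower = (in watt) 9649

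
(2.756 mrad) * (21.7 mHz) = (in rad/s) 5.981e-05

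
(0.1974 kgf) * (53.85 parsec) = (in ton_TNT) 7.688e+08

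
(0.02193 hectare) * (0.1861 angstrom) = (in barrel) 2.567e-08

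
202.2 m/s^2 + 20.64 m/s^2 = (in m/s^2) 222.8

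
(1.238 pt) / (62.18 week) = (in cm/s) 1.161e-09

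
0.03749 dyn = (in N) 3.749e-07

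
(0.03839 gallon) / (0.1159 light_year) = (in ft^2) 1.427e-18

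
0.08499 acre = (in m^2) 343.9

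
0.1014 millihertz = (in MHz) 1.014e-10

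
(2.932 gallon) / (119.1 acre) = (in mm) 2.303e-05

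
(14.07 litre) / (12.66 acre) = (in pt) 0.0007785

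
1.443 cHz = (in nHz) 1.443e+07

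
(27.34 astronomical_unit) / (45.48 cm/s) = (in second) 8.993e+12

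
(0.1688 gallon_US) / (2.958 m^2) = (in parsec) 7.001e-21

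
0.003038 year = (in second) 9.581e+04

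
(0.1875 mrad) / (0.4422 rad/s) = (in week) 7.011e-10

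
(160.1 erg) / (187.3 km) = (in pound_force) 1.922e-11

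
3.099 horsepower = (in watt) 2311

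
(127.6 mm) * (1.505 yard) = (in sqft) 1.89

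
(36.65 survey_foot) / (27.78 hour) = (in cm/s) 0.01117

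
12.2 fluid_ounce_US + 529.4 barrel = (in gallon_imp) 1.851e+04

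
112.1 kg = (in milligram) 1.121e+08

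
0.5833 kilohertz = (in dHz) 5833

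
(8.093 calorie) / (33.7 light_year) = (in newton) 1.062e-16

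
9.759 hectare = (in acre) 24.12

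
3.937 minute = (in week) 0.0003906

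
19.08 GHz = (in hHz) 1.908e+08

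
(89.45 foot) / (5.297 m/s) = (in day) 5.957e-05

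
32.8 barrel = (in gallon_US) 1378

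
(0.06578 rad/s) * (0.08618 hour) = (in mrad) 2.041e+04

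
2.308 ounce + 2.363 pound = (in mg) 1.137e+06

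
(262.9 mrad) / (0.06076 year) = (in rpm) 1.31e-06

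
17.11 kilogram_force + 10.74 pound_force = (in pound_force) 48.46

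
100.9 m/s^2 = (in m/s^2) 100.9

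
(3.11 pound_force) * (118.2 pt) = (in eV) 3.6e+18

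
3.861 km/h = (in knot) 2.085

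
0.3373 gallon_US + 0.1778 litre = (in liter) 1.455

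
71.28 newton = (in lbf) 16.02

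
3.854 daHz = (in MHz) 3.854e-05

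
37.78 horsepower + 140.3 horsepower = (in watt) 1.328e+05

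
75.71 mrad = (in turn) 0.01205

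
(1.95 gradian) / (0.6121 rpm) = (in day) 5.531e-06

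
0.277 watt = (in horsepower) 0.0003715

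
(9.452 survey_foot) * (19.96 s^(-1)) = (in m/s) 57.5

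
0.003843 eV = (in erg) 6.157e-15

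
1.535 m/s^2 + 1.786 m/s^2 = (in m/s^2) 3.321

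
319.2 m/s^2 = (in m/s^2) 319.2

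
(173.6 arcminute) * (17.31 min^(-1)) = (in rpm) 0.1391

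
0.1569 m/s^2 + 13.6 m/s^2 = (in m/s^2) 13.76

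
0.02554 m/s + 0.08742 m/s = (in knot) 0.2196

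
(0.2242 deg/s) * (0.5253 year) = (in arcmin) 2.228e+08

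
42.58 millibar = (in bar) 0.04258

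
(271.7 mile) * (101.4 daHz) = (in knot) 8.619e+08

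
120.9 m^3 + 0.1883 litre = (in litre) 1.209e+05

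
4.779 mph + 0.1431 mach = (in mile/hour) 113.8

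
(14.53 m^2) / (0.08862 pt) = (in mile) 288.8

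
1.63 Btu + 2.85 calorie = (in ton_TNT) 4.139e-07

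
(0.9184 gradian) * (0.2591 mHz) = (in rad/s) 3.738e-06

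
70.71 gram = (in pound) 0.1559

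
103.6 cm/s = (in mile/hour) 2.317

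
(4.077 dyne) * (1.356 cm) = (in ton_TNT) 1.321e-16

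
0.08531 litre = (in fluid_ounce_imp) 3.002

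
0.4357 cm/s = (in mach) 1.28e-05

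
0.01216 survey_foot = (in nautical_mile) 2.001e-06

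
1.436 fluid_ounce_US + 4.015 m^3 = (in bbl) 25.25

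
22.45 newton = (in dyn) 2.245e+06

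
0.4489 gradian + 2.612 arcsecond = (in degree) 0.4047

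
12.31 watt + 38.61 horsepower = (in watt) 2.88e+04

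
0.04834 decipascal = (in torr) 3.626e-05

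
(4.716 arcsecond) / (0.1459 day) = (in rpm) 1.732e-08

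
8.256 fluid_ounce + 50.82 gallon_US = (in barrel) 1.212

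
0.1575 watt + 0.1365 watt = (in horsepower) 0.0003943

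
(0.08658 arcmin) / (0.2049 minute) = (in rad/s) 2.049e-06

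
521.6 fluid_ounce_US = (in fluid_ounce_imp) 542.9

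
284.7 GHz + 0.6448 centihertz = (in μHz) 2.847e+17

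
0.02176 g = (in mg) 21.76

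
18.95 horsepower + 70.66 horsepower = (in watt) 6.682e+04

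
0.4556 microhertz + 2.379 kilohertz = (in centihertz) 2.379e+05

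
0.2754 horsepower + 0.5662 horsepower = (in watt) 627.6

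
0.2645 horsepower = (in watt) 197.2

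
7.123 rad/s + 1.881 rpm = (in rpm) 69.9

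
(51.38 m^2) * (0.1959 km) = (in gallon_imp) 2.214e+06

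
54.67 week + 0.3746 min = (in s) 3.306e+07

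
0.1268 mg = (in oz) 4.473e-06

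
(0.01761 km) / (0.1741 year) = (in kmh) 1.155e-05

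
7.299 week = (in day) 51.09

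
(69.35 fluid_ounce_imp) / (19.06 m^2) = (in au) 6.911e-16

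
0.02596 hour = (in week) 0.0001545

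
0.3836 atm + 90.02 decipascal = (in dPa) 3.888e+05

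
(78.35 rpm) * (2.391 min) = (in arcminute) 4.046e+06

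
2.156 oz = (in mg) 6.112e+04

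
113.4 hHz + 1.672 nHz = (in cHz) 1.134e+06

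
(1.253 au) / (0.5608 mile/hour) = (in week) 1.236e+06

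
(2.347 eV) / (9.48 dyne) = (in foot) 1.301e-14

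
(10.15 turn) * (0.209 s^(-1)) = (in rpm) 127.3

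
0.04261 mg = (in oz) 1.503e-06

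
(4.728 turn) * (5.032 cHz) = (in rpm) 14.27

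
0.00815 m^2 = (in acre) 2.014e-06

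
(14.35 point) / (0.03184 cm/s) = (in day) 0.000184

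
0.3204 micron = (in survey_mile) 1.991e-10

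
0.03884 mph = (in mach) 5.099e-05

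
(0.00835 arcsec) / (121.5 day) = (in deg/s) 2.209e-13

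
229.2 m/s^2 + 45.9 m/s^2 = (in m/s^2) 275.1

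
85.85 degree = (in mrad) 1498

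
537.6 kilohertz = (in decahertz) 5.376e+04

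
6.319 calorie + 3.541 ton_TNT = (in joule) 1.482e+10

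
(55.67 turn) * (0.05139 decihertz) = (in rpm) 17.17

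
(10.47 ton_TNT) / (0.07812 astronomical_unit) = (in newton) 3.748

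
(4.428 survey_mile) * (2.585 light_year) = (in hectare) 1.743e+16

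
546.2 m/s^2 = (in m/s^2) 546.2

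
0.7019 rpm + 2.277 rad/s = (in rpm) 22.45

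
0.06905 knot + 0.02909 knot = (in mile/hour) 0.1129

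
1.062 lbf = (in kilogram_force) 0.4817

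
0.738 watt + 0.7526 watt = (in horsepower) 0.001999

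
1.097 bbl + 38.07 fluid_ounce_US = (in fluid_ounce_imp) 6178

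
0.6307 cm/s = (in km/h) 0.02271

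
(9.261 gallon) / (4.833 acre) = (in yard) 1.96e-06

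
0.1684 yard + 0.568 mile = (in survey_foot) 3000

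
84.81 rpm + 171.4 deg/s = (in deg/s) 680.3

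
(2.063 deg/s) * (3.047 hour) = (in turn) 62.86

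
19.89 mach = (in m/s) 6773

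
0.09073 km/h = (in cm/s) 2.52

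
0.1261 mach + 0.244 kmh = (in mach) 0.1263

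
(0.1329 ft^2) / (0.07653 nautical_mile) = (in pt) 0.2469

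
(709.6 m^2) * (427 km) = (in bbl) 1.906e+09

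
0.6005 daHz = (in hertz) 6.005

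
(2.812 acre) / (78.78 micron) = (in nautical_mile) 7.8e+04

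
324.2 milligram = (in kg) 0.0003242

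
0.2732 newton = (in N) 0.2732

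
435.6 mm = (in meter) 0.4356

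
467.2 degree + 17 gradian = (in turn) 1.34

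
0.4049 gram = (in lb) 0.0008927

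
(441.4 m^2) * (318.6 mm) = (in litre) 1.406e+05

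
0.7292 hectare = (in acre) 1.802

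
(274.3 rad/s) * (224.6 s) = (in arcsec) 1.271e+10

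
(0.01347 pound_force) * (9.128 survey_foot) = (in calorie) 0.03984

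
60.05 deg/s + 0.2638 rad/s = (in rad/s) 1.312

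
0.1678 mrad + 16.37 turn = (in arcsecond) 2.122e+07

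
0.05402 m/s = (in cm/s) 5.402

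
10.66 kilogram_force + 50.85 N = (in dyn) 1.554e+07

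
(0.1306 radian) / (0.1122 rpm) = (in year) 3.525e-07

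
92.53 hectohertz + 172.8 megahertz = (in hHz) 1.728e+06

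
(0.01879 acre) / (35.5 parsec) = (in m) 6.942e-17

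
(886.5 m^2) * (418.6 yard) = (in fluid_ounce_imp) 1.194e+10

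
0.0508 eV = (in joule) 8.139e-21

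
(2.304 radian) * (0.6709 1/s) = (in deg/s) 88.57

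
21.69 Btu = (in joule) 2.288e+04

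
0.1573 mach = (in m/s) 53.56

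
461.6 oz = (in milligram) 1.309e+07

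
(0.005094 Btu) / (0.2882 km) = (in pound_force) 0.004192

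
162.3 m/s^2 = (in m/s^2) 162.3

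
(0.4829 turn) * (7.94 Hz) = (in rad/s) 24.09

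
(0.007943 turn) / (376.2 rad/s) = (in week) 2.193e-10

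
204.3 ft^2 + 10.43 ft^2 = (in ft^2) 214.7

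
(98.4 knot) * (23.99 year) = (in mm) 3.83e+13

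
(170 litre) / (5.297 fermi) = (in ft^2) 3.455e+14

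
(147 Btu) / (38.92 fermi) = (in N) 3.985e+18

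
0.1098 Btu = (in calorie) 27.69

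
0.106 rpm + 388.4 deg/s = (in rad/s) 6.79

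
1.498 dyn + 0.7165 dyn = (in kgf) 2.258e-06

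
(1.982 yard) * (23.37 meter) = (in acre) 0.01047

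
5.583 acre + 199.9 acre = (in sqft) 8.951e+06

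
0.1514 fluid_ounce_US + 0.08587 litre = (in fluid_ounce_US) 3.055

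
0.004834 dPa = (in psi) 7.011e-08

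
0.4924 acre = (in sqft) 2.145e+04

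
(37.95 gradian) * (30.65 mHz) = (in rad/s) 0.01827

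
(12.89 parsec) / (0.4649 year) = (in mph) 6.069e+10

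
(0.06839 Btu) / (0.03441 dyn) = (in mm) 2.097e+11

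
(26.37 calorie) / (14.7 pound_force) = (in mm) 1687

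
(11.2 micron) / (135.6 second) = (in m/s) 8.26e-08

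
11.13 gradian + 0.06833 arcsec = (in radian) 0.1748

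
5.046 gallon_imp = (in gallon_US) 6.06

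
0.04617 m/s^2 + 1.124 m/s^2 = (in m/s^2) 1.17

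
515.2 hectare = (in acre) 1273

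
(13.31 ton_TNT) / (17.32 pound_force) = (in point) 2.049e+12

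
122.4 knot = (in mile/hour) 140.9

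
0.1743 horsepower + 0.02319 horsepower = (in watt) 147.3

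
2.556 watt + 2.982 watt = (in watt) 5.538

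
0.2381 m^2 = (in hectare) 2.381e-05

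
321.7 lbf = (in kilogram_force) 145.9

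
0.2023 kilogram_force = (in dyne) 1.984e+05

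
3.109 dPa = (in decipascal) 3.109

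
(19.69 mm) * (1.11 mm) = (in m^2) 2.186e-05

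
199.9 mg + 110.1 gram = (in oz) 3.891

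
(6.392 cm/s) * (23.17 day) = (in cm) 1.28e+07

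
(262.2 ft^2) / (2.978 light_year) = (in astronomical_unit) 5.779e-27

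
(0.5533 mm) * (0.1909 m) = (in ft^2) 0.001137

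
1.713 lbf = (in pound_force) 1.713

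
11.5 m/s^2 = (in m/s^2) 11.5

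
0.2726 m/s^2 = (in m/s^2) 0.2726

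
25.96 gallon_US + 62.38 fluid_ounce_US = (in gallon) 26.45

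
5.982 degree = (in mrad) 104.4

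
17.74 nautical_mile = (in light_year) 3.473e-12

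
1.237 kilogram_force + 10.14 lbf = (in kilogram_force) 5.836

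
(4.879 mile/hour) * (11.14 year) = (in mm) 7.662e+11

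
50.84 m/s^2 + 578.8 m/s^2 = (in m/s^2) 629.6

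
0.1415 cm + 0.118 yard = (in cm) 10.93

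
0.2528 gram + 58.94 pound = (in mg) 2.673e+07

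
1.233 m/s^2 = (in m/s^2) 1.233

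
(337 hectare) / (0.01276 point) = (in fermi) 7.486e+26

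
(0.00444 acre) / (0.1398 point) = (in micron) 3.643e+11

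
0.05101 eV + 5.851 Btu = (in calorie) 1475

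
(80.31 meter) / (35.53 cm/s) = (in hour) 0.06279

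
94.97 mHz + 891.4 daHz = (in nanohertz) 8.914e+12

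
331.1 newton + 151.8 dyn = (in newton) 331.1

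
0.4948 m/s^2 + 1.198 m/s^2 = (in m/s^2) 1.693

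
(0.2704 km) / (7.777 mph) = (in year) 2.466e-06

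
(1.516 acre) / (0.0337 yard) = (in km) 199.1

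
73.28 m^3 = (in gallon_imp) 1.612e+04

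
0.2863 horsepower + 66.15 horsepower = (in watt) 4.954e+04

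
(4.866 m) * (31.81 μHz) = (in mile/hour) 0.0003462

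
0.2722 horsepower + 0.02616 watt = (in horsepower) 0.2722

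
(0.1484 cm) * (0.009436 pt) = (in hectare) 4.94e-13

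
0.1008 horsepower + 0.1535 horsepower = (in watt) 189.6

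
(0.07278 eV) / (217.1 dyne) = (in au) 3.59e-29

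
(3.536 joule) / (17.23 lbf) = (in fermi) 4.614e+13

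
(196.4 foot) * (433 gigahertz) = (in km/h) 9.331e+13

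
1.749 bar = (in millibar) 1749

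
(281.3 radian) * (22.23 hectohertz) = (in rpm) 5.971e+06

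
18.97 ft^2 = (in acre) 0.0004355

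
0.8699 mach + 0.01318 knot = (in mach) 0.8699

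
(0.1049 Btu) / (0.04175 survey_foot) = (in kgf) 886.9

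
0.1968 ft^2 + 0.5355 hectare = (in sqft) 5.764e+04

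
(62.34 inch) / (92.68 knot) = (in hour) 9.225e-06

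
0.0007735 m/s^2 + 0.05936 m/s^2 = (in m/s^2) 0.06013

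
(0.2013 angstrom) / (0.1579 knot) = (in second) 2.478e-10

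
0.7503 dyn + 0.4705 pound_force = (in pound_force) 0.4705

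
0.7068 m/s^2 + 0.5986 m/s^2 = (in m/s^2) 1.305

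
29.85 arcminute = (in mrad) 8.683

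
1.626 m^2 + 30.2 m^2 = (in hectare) 0.003183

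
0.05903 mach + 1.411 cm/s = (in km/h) 72.41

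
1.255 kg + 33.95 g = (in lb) 2.842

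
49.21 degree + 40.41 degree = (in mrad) 1564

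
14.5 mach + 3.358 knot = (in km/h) 1.778e+04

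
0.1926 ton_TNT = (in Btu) 7.638e+05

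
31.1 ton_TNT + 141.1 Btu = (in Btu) 1.233e+08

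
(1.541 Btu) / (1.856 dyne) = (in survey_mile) 5.443e+04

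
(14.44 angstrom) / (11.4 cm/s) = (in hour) 3.519e-12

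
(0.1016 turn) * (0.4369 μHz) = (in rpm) 2.663e-06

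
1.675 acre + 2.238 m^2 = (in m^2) 6781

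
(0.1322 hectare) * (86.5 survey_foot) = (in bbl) 2.192e+05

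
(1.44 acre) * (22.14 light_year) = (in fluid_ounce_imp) 4.296e+25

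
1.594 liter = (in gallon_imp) 0.3506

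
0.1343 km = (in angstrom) 1.343e+12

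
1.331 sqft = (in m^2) 0.1237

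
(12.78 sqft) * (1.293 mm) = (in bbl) 0.009656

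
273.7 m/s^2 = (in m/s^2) 273.7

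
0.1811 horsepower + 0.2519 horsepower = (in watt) 322.9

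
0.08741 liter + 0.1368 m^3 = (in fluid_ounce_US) 4629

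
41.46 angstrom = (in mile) 2.576e-12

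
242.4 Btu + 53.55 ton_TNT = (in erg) 2.241e+18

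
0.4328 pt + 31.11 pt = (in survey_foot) 0.03651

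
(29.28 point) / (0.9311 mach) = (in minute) 5.43e-07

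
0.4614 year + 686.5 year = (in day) 2.507e+05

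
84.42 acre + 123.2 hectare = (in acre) 388.9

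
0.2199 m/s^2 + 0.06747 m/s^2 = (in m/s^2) 0.2874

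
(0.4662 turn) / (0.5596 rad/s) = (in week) 8.655e-06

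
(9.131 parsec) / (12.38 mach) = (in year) 2.119e+06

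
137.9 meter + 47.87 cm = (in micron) 1.384e+08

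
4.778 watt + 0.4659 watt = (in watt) 5.244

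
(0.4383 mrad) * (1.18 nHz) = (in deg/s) 2.963e-11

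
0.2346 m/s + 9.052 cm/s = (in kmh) 1.17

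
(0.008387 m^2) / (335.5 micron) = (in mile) 0.01553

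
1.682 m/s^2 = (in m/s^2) 1.682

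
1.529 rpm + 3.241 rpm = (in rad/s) 0.4995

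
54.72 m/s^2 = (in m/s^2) 54.72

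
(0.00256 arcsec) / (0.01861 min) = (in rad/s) 1.112e-08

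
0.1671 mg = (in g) 0.0001671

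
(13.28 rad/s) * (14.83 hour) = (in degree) 4.062e+07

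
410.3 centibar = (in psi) 59.51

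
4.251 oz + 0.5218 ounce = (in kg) 0.1353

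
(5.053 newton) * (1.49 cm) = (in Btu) 7.136e-05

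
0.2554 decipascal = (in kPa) 2.554e-05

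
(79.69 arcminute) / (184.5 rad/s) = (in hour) 3.49e-08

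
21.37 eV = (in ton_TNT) 8.183e-28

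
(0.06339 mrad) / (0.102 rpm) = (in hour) 1.649e-06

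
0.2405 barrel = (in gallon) 10.1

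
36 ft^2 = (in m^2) 3.345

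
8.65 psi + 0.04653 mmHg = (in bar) 0.5965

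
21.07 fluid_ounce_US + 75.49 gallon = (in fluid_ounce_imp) 1.008e+04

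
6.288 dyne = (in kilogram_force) 6.412e-06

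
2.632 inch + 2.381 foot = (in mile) 0.0004925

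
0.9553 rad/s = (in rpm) 9.122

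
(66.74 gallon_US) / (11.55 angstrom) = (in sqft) 2.354e+09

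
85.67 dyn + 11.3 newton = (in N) 11.3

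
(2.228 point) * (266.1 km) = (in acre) 0.05168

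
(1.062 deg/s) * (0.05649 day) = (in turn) 14.4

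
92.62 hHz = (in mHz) 9.262e+06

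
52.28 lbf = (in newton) 232.6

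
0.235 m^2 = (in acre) 5.807e-05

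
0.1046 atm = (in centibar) 10.6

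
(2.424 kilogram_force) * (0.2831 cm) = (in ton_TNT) 1.608e-11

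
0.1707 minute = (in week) 1.693e-05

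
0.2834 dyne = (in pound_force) 6.371e-07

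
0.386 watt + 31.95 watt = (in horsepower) 0.04336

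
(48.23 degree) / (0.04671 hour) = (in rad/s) 0.005006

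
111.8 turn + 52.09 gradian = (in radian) 703.3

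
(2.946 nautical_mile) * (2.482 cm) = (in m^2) 135.4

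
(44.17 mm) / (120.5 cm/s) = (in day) 4.243e-07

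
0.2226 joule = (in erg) 2.226e+06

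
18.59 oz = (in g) 527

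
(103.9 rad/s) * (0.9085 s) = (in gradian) 6009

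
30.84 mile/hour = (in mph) 30.84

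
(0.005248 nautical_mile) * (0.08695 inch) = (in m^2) 0.02147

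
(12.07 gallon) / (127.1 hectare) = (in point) 0.0001019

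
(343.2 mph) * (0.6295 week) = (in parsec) 1.893e-09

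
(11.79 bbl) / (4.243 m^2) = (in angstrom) 4.418e+09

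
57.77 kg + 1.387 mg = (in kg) 57.77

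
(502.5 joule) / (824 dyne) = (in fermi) 6.098e+19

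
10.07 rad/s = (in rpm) 96.16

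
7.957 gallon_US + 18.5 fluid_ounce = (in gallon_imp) 6.746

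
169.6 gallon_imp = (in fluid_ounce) 2.607e+04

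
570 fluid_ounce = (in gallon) 4.453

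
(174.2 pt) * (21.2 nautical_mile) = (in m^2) 2413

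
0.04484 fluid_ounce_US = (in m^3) 1.326e-06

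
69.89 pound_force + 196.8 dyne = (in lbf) 69.89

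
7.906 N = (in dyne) 7.906e+05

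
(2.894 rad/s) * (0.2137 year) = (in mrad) 1.95e+10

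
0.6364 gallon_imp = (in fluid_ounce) 97.83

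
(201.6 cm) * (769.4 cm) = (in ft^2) 167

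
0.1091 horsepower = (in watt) 81.36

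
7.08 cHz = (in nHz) 7.08e+07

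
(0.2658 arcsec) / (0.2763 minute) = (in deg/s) 4.454e-06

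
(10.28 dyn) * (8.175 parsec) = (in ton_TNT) 6198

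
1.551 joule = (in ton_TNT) 3.707e-10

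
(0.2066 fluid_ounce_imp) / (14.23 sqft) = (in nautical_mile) 2.398e-09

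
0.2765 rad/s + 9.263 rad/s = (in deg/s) 546.6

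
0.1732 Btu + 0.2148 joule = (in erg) 1.83e+09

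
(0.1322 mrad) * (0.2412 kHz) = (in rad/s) 0.03189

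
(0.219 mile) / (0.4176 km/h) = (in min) 50.64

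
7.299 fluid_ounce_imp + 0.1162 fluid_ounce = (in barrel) 0.001326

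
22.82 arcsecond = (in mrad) 0.1106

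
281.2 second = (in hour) 0.07811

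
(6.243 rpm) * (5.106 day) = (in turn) 4.59e+04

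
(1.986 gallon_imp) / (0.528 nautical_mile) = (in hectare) 9.233e-10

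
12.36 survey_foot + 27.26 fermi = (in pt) 1.068e+04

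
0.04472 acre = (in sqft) 1948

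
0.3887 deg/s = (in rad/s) 0.006784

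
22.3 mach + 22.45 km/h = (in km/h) 2.736e+04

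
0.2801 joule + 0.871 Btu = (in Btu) 0.8713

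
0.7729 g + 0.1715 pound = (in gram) 78.56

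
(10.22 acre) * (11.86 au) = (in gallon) 1.938e+19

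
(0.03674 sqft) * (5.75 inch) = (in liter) 0.4985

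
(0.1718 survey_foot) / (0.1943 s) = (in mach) 0.0007915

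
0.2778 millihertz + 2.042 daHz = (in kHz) 0.02042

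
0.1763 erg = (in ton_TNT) 4.214e-18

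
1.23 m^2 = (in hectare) 0.000123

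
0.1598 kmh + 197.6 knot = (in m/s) 101.7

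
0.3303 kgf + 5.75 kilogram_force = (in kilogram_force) 6.08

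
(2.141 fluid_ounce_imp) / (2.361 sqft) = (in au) 1.854e-15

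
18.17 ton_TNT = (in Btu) 7.206e+07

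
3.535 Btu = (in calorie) 891.4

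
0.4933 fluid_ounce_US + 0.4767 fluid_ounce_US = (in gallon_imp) 0.00631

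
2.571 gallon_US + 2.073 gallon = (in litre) 17.58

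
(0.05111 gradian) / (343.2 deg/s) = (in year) 4.25e-12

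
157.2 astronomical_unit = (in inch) 9.259e+14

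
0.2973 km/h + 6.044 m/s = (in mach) 0.01799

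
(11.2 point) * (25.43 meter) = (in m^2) 0.1005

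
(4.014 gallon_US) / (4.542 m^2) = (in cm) 0.3345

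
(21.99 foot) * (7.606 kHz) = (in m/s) 5.098e+04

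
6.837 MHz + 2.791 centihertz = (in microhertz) 6.837e+12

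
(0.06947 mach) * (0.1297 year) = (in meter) 9.675e+07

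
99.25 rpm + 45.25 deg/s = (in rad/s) 11.18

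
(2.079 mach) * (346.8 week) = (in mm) 1.485e+14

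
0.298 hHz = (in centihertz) 2980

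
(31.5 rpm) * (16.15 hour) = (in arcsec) 3.956e+10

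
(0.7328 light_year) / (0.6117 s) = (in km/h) 4.08e+16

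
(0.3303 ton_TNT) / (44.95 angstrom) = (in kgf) 3.135e+16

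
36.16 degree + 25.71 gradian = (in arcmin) 3558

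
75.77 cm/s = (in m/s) 0.7577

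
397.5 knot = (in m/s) 204.5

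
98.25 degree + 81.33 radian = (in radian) 83.04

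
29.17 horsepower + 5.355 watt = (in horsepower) 29.18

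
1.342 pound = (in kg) 0.6087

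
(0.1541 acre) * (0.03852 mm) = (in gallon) 6.346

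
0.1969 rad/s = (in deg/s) 11.28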